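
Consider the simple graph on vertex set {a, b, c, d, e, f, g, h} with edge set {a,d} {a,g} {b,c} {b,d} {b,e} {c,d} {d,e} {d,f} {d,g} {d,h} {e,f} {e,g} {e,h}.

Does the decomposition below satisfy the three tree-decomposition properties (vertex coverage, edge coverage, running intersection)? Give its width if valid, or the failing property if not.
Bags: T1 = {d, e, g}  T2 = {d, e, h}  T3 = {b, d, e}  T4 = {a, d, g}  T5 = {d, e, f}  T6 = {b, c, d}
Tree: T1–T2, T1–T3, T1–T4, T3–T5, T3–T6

Vertex coverage: the bags together contain {a, b, c, d, e, f, g, h}, the full vertex set. Edge coverage: each edge of G has both endpoints in at least one bag. Running intersection: for every vertex, the bags containing it form a connected subtree. All three properties hold, so this is a valid tree decomposition of width max|bag| − 1 = 2, and hence tw(G) ≤ 2.

Yes; width 2.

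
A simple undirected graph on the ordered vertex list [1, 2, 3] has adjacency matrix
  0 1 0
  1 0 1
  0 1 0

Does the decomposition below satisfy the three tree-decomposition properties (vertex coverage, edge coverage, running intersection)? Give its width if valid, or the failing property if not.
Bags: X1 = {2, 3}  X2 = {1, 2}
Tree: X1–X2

Checking the three conditions: (i) the bags cover all of {1, 2, 3}; (ii) for each edge, some bag contains both endpoints; (iii) the bags containing any fixed vertex form a subtree. All hold, so the decomposition is valid with width 2 − 1 = 1.

Yes; width 1.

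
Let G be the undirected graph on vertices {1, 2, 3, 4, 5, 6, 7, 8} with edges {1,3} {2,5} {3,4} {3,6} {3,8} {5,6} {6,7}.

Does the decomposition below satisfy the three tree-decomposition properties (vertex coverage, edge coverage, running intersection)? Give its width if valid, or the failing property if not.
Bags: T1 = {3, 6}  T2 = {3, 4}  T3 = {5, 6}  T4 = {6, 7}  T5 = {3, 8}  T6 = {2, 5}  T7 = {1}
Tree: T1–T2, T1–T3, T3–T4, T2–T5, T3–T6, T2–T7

No — edge (3,1) lies in no bag.

A tree decomposition must satisfy three properties: every vertex lies in some bag; for every edge, both endpoints lie together in some bag; and for every vertex, the bags containing it form a connected subtree. Here edge (3,1) lies in no bag, so the decomposition is invalid.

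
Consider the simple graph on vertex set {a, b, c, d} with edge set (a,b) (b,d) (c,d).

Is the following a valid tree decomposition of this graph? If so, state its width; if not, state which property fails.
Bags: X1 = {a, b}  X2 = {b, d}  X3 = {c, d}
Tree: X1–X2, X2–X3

Vertex coverage: the bags together contain {a, b, c, d}, the full vertex set. Edge coverage: each edge of G has both endpoints in at least one bag. Running intersection: for every vertex, the bags containing it form a connected subtree. All three properties hold, so this is a valid tree decomposition of width max|bag| − 1 = 1, and hence tw(G) ≤ 1.

Yes; width 1.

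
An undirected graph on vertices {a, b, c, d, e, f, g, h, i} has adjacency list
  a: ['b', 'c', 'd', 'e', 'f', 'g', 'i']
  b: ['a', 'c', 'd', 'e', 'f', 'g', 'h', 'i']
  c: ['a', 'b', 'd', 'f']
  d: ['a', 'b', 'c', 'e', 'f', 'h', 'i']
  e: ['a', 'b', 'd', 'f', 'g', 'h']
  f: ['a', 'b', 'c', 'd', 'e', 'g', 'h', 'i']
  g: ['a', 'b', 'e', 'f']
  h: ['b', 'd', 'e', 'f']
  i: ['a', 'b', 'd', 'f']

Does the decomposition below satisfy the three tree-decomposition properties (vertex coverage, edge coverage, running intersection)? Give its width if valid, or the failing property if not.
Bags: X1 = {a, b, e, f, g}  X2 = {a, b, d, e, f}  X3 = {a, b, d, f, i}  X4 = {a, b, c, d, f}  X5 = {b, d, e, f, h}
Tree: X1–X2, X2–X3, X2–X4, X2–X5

Yes; width 4.

Vertex coverage: the bags together contain {a, b, c, d, e, f, g, h, i}, the full vertex set. Edge coverage: each edge of G has both endpoints in at least one bag. Running intersection: for every vertex, the bags containing it form a connected subtree. All three properties hold, so this is a valid tree decomposition of width max|bag| − 1 = 4, and hence tw(G) ≤ 4.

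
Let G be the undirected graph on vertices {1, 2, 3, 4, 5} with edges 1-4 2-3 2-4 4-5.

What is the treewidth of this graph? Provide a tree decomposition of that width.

Treewidth 1.
Bags: B1 = {1, 4}  B2 = {2, 4}  B3 = {2, 3}  B4 = {4, 5}
Tree: B1–B2, B2–B3, B2–B4

The largest bag has 2 vertices, giving width 1; this decomposition certifies tw(G) ≤ 1. G has an edge, so its treewidth is at least 1. Combining the bounds, tw(G) = 1.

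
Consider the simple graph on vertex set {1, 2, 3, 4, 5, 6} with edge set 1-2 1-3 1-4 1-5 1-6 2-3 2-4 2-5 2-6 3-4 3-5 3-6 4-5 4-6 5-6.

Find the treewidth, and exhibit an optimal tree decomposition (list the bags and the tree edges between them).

A single bag containing all 6 vertices is trivially a valid decomposition of width 5. Conversely, {1, 2, 3, 4, 5, 6} is a clique of size 6, and the vertices of any clique must share a bag in every tree decomposition; so some bag has ≥ 6 vertices and tw(G) ≥ 5. The upper and lower bounds meet at 5, so that is the treewidth.

Treewidth 5.
Bags: B1 = {1, 2, 3, 4, 5, 6}
Tree: (single bag)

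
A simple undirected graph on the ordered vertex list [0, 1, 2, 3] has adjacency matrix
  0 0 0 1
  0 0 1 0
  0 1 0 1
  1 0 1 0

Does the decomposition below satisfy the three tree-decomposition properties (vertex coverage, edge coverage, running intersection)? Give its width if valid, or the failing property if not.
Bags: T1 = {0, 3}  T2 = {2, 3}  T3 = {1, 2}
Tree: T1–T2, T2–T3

Vertex coverage: the bags together contain {0, 1, 2, 3}, the full vertex set. Edge coverage: each edge of G has both endpoints in at least one bag. Running intersection: for every vertex, the bags containing it form a connected subtree. All three properties hold, so this is a valid tree decomposition of width max|bag| − 1 = 1, and hence tw(G) ≤ 1.

Yes; width 1.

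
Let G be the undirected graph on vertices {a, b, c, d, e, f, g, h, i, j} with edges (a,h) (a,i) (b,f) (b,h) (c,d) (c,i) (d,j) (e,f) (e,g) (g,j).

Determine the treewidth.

A width-2 tree decomposition is:
Bags: B1 = {c, d, j}  B2 = {c, i, j}  B3 = {a, i, j}  B4 = {a, h, j}  B5 = {b, h, j}  B6 = {b, f, j}  B7 = {e, f, j}  B8 = {e, g, j}
Tree: B1–B2, B2–B3, B3–B4, B4–B5, B5–B6, B6–B7, B7–B8
Each bag holds 3 vertices, so the decomposition has width 2, which upper-bounds the treewidth. Since j–d–c–i–a–h–b–f–e–g–j is a cycle in G, G is not acyclic. Forests are exactly the graphs of treewidth ≤ 1, so tw(G) ≥ 2. Combining the bounds, tw(G) = 2.

2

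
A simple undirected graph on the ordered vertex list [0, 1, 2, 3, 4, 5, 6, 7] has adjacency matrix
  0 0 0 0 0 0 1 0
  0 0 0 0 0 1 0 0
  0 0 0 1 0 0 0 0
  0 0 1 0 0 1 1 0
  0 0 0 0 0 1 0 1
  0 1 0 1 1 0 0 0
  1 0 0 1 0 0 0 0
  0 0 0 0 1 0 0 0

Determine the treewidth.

A width-1 tree decomposition is:
Bags: B1 = {2, 3}  B2 = {3, 6}  B3 = {3, 5}  B4 = {4, 5}  B5 = {1, 5}  B6 = {0, 6}  B7 = {4, 7}
Tree: B1–B2, B2–B3, B3–B4, B3–B5, B2–B6, B4–B7
The largest bag has 2 vertices, giving width 1; this decomposition certifies tw(G) ≤ 1. Any graph with an edge has treewidth ≥ 1, and G has the edge 3–2. The upper and lower bounds meet at 1, so that is the treewidth.

1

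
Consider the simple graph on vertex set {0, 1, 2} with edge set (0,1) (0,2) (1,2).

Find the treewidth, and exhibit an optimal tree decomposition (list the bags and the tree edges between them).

A single bag containing all 3 vertices is trivially a valid decomposition of width 2. On the other hand G contains the 3-clique {0, 1, 2}. A clique must lie in a single bag of any decomposition, so no decomposition can have width below 2. The upper and lower bounds meet at 2, so that is the treewidth.

Treewidth 2.
One such decomposition:
Bags: B1 = {0, 1, 2}
Tree: (single bag)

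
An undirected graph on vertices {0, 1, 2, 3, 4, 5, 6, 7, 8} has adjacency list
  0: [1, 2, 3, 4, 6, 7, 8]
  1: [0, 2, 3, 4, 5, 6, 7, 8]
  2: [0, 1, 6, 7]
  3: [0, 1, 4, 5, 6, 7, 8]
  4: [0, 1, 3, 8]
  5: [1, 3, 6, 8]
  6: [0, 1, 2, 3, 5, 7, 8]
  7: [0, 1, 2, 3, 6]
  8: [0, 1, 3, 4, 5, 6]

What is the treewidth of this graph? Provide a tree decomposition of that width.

The largest bag has 5 vertices, giving width 4; this decomposition certifies tw(G) ≤ 4. On the other hand G contains the 5-clique {0, 1, 2, 6, 7}. A clique must lie in a single bag of any decomposition, so no decomposition can have width below 4. The upper and lower bounds meet at 4, so that is the treewidth.

Treewidth 4.
One such decomposition:
Bags: B1 = {0, 1, 3, 6, 8}  B2 = {0, 1, 3, 6, 7}  B3 = {0, 1, 2, 6, 7}  B4 = {0, 1, 3, 4, 8}  B5 = {1, 3, 5, 6, 8}
Tree: B1–B2, B2–B3, B1–B4, B1–B5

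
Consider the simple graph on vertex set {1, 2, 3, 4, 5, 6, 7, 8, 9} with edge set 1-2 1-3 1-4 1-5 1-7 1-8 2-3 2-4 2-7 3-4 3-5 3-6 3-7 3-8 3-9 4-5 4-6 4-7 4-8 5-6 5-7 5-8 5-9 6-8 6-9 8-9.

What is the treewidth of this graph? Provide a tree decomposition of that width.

Every bag has size at most 5, so the width is 5 − 1 = 4 and tw(G) ≤ 4. On the other hand G contains the 5-clique {3, 5, 6, 8, 9}. A clique must lie in a single bag of any decomposition, so no decomposition can have width below 4. The upper and lower bounds meet at 4, so that is the treewidth.

Treewidth 4.
One optimal decomposition is:
Bags: B1 = {1, 3, 4, 5, 7}  B2 = {1, 3, 4, 5, 8}  B3 = {3, 4, 5, 6, 8}  B4 = {1, 2, 3, 4, 7}  B5 = {3, 5, 6, 8, 9}
Tree: B1–B2, B2–B3, B1–B4, B3–B5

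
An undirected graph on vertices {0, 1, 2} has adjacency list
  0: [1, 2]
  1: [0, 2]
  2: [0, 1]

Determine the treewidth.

A width-2 tree decomposition is:
Bags: B1 = {0, 1, 2}
Tree: (single bag)
A single bag containing all 3 vertices is trivially a valid decomposition of width 2. For the lower bound, the 3 vertices {0, 1, 2} are pairwise adjacent, and any tree decomposition puts a clique entirely inside one bag — forcing width ≥ 2. The upper and lower bounds meet at 2, so that is the treewidth.

2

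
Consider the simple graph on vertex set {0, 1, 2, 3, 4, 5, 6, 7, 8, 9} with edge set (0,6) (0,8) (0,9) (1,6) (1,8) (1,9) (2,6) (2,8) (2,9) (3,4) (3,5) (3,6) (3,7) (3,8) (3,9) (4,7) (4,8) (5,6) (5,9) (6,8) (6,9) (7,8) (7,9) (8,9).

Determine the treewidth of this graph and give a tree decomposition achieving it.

Each bag holds 4 vertices, so the decomposition has width 3, which upper-bounds the treewidth. On the other hand G contains the 4-clique {0, 6, 8, 9}. A clique must lie in a single bag of any decomposition, so no decomposition can have width below 3. Hence tw(G) = 3 exactly.

Treewidth 3.
One such decomposition:
Bags: B1 = {1, 6, 8, 9}  B2 = {2, 6, 8, 9}  B3 = {3, 6, 8, 9}  B4 = {3, 7, 8, 9}  B5 = {0, 6, 8, 9}  B6 = {3, 4, 7, 8}  B7 = {3, 5, 6, 9}
Tree: B1–B2, B2–B3, B3–B4, B2–B5, B4–B6, B3–B7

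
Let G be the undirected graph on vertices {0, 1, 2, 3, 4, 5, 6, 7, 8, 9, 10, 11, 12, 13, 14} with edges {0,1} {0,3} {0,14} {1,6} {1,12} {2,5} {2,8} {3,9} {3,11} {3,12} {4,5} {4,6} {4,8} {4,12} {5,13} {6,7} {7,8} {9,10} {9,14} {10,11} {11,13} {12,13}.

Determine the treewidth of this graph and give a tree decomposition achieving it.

Each bag holds 4 vertices, so the decomposition has width 3, which upper-bounds the treewidth. For the lower bound: the 4 vertex sets {2,7,8}, {5}, {4}, {1,6,12,13} are disjoint, each induces a connected subgraph, and every pair is joined by at least one edge of G. Contracting each set to a single vertex therefore yields K_{4} as a minor, and since treewidth is minor-monotone, tw(G) ≥ tw(K_{4}) = 3. Combining the bounds, tw(G) = 3.

Treewidth 3.
Bags: B1 = {2, 5, 7, 8}  B2 = {4, 5, 7, 8}  B3 = {4, 5, 6, 7}  B4 = {4, 5, 6, 13}  B5 = {4, 6, 12, 13}  B6 = {1, 6, 12, 13}  B7 = {1, 11, 12, 13}  B8 = {1, 3, 11, 12}  B9 = {0, 1, 3, 11}  B10 = {0, 3, 10, 11}  B11 = {0, 3, 9, 10}  B12 = {0, 9, 10, 14}
Tree: B1–B2, B2–B3, B3–B4, B4–B5, B5–B6, B6–B7, B7–B8, B8–B9, B9–B10, B10–B11, B11–B12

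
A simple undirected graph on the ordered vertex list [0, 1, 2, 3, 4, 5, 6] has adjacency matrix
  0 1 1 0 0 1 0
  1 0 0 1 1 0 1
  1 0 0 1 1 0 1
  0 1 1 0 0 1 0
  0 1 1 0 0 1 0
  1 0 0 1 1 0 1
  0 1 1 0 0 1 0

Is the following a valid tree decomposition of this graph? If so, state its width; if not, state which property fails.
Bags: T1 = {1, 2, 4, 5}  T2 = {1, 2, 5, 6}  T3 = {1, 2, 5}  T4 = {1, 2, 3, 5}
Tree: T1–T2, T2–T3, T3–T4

No — vertex 0 appears in no bag.

A tree decomposition must satisfy three properties: every vertex lies in some bag; for every edge, both endpoints lie together in some bag; and for every vertex, the bags containing it form a connected subtree. Here vertex 0 appears in no bag, so the decomposition is invalid.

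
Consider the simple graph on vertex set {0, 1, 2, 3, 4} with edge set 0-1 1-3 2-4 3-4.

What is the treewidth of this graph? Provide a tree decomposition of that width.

Each bag holds 2 vertices, so the decomposition has width 1, which upper-bounds the treewidth. Any graph with an edge has treewidth ≥ 1, and G has the edge 2–4. The upper and lower bounds meet at 1, so that is the treewidth.

Treewidth 1.
One such decomposition:
Bags: B1 = {2, 4}  B2 = {3, 4}  B3 = {1, 3}  B4 = {0, 1}
Tree: B1–B2, B2–B3, B3–B4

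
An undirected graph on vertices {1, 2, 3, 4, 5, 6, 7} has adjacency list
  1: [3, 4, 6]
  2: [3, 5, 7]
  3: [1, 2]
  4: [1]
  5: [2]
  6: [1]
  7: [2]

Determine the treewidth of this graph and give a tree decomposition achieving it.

Treewidth 1.
Bags: B1 = {2, 3}  B2 = {1, 3}  B3 = {1, 6}  B4 = {1, 4}  B5 = {2, 7}  B6 = {2, 5}
Tree: B1–B2, B2–B3, B2–B4, B1–B5, B1–B6

Every bag has size at most 2, so the width is 2 − 1 = 1 and tw(G) ≤ 1. G has an edge, so its treewidth is at least 1. Hence tw(G) = 1 exactly.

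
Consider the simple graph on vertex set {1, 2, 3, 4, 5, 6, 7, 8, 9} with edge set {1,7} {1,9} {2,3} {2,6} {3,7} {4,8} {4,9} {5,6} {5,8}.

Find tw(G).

A width-2 tree decomposition is:
Bags: B1 = {5, 6, 8}  B2 = {4, 6, 8}  B3 = {4, 6, 9}  B4 = {1, 6, 9}  B5 = {1, 6, 7}  B6 = {3, 6, 7}  B7 = {2, 3, 6}
Tree: B1–B2, B2–B3, B3–B4, B4–B5, B5–B6, B6–B7
Every bag has size at most 3, so the width is 3 − 1 = 2 and tw(G) ≤ 2. For the lower bound, G contains the cycle 6–5–8–4–9–1–7–3–2–6, so G is not a forest; only forests have treewidth ≤ 1, hence tw(G) ≥ 2. Combining the bounds, tw(G) = 2.

2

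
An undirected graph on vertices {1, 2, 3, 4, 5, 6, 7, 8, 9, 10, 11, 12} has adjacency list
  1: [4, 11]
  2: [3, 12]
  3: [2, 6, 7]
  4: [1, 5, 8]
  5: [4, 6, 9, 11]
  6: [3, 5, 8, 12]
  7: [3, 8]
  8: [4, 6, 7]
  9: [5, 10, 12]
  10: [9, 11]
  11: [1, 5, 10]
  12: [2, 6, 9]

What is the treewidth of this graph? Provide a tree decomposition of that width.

Each bag holds 4 vertices, so the decomposition has width 3, which upper-bounds the treewidth. For the lower bound: the 4 vertex sets {2,3,7}, {8}, {6}, {4,5,9,12} are disjoint, each induces a connected subgraph, and every pair is joined by at least one edge of G. Contracting each set to a single vertex therefore yields K_{4} as a minor, and since treewidth is minor-monotone, tw(G) ≥ tw(K_{4}) = 3. Hence tw(G) = 3 exactly.

Treewidth 3.
Bags: B1 = {2, 3, 7, 8}  B2 = {2, 3, 6, 8}  B3 = {2, 6, 8, 12}  B4 = {4, 6, 8, 12}  B5 = {4, 5, 6, 12}  B6 = {4, 5, 9, 12}  B7 = {1, 4, 5, 9}  B8 = {1, 5, 9, 11}  B9 = {1, 9, 10, 11}
Tree: B1–B2, B2–B3, B3–B4, B4–B5, B5–B6, B6–B7, B7–B8, B8–B9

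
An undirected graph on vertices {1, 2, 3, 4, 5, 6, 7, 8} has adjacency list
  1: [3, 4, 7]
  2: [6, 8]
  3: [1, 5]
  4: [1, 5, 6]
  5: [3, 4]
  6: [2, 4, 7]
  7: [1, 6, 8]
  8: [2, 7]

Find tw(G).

A width-2 tree decomposition is:
Bags: B1 = {2, 6, 8}  B2 = {6, 7, 8}  B3 = {4, 6, 7}  B4 = {1, 4, 7}  B5 = {1, 4, 5}  B6 = {1, 3, 5}
Tree: B1–B2, B2–B3, B3–B4, B4–B5, B5–B6
Every bag has size at most 3, so the width is 3 − 1 = 2 and tw(G) ≤ 2. Since 2–8–7–6–2 is a cycle in G, G is not acyclic. Forests are exactly the graphs of treewidth ≤ 1, so tw(G) ≥ 2. Hence tw(G) = 2 exactly.

2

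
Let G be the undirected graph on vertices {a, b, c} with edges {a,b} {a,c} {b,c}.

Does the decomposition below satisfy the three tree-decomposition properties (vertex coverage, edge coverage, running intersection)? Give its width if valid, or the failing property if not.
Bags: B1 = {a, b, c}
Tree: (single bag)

Yes; width 2.

Vertex coverage: the bags together contain {a, b, c}, the full vertex set. Edge coverage: each edge of G has both endpoints in at least one bag. Running intersection: for every vertex, the bags containing it form a connected subtree. All three properties hold, so this is a valid tree decomposition of width max|bag| − 1 = 2, and hence tw(G) ≤ 2.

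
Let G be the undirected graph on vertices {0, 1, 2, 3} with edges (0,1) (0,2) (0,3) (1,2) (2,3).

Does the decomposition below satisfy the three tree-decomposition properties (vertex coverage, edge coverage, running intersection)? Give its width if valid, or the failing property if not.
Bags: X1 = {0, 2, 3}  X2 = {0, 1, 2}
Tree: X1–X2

Yes; width 2.

Checking the three conditions: (i) the bags cover all of {0, 1, 2, 3}; (ii) for each edge, some bag contains both endpoints; (iii) the bags containing any fixed vertex form a subtree. All hold, so the decomposition is valid with width 3 − 1 = 2.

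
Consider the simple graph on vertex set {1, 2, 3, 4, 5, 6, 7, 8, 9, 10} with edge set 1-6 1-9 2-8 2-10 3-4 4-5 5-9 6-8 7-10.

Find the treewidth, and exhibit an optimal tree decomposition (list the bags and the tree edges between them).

Every bag has size at most 2, so the width is 2 − 1 = 1 and tw(G) ≤ 1. G has an edge, so its treewidth is at least 1. Hence tw(G) = 1 exactly.

Treewidth 1.
Bags: B1 = {3, 4}  B2 = {4, 5}  B3 = {5, 9}  B4 = {1, 9}  B5 = {1, 6}  B6 = {6, 8}  B7 = {2, 8}  B8 = {2, 10}  B9 = {7, 10}
Tree: B1–B2, B2–B3, B3–B4, B4–B5, B5–B6, B6–B7, B7–B8, B8–B9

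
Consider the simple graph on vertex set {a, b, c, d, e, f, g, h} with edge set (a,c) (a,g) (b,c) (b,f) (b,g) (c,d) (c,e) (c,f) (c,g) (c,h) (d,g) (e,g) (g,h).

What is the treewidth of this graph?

A width-2 tree decomposition is:
Bags: B1 = {c, e, g}  B2 = {b, c, g}  B3 = {c, d, g}  B4 = {a, c, g}  B5 = {b, c, f}  B6 = {c, g, h}
Tree: B1–B2, B2–B3, B1–B4, B2–B5, B2–B6
Every bag has size at most 3, so the width is 3 − 1 = 2 and tw(G) ≤ 2. Conversely, {c, d, g} is a clique of size 3, and the vertices of any clique must share a bag in every tree decomposition; so some bag has ≥ 3 vertices and tw(G) ≥ 2. Therefore the treewidth is 2.

2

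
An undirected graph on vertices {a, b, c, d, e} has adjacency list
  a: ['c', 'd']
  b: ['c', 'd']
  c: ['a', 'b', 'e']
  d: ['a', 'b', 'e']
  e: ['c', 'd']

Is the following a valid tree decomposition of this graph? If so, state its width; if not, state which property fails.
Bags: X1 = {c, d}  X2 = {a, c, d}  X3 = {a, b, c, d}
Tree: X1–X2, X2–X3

A tree decomposition must satisfy three properties: every vertex lies in some bag; for every edge, both endpoints lie together in some bag; and for every vertex, the bags containing it form a connected subtree. Here vertex e appears in no bag, so the decomposition is invalid.

No — vertex e appears in no bag.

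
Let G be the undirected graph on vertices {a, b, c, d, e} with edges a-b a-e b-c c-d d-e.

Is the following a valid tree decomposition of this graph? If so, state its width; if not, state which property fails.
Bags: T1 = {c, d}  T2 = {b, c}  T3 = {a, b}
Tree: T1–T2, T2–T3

No — vertex e appears in no bag.

A tree decomposition must satisfy three properties: every vertex lies in some bag; for every edge, both endpoints lie together in some bag; and for every vertex, the bags containing it form a connected subtree. Here vertex e appears in no bag, so the decomposition is invalid.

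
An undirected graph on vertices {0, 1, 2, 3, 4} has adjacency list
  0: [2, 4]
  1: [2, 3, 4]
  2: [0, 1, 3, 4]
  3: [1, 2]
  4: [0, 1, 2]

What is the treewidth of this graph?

A width-2 tree decomposition is:
Bags: B1 = {1, 2, 4}  B2 = {0, 2, 4}  B3 = {1, 2, 3}
Tree: B1–B2, B1–B3
Each bag holds 3 vertices, so the decomposition has width 2, which upper-bounds the treewidth. On the other hand G contains the 3-clique {0, 2, 4}. A clique must lie in a single bag of any decomposition, so no decomposition can have width below 2. Therefore the treewidth is 2.

2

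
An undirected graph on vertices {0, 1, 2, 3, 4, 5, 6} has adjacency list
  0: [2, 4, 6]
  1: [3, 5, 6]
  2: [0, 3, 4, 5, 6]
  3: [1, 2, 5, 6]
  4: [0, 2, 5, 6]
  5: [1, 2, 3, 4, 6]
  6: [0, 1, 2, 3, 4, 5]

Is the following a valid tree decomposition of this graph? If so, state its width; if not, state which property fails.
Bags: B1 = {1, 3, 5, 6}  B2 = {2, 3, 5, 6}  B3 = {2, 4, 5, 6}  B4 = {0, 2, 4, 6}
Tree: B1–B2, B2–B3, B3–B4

Every vertex of G appears in some bag (union = {0, 1, 2, 3, 4, 5, 6}); every edge is covered by a bag; and for each vertex v the set of bags containing v is connected in the bag tree. The decomposition is therefore valid. The largest bag has 4 vertices, so the width is 3.

Yes; width 3.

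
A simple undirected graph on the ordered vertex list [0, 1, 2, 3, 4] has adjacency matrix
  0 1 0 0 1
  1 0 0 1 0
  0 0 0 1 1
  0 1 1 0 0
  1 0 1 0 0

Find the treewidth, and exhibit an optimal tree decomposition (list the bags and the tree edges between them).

Treewidth 2.
One such decomposition:
Bags: B1 = {0, 2, 4}  B2 = {0, 1, 2}  B3 = {1, 2, 3}
Tree: B1–B2, B2–B3

Every bag has size at most 3, so the width is 3 − 1 = 2 and tw(G) ≤ 2. The edges 2–4–0–1–3–2 form a cycle, so G is not a tree and its treewidth is at least 2. The upper and lower bounds meet at 2, so that is the treewidth.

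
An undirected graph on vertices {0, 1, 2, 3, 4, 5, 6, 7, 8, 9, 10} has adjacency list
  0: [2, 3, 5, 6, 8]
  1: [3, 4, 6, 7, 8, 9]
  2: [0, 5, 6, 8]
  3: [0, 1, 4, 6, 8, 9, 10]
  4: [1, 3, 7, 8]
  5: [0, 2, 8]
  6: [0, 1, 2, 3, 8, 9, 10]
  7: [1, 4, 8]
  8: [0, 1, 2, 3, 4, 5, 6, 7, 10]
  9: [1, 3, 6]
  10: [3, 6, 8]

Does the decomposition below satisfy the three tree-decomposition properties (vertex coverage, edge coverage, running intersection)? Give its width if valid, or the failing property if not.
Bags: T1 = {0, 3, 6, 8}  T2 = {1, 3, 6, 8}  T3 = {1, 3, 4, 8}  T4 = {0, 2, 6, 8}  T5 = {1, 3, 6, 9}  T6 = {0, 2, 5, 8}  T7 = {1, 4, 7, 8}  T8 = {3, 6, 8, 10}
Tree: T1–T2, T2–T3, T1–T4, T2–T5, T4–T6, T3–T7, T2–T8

Yes; width 3.

Every vertex of G appears in some bag (union = {0, 1, 2, 3, 4, 5, 6, 7, 8, 9, 10}); every edge is covered by a bag; and for each vertex v the set of bags containing v is connected in the bag tree. The decomposition is therefore valid. The largest bag has 4 vertices, so the width is 3.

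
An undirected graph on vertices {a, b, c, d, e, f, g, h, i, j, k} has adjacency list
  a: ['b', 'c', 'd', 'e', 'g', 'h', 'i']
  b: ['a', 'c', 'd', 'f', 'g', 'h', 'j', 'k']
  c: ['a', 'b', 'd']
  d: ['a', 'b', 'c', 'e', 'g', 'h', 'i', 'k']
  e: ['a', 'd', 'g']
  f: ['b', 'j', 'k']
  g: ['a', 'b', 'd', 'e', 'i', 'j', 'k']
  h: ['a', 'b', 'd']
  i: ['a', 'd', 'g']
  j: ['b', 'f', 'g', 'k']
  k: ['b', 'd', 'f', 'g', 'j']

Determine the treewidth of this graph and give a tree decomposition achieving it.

Each bag holds 4 vertices, so the decomposition has width 3, which upper-bounds the treewidth. For the lower bound, the 4 vertices {a, d, e, g} are pairwise adjacent, and any tree decomposition puts a clique entirely inside one bag — forcing width ≥ 3. Hence tw(G) = 3 exactly.

Treewidth 3.
One optimal decomposition is:
Bags: B1 = {a, b, d, g}  B2 = {b, d, g, k}  B3 = {a, b, d, h}  B4 = {a, d, e, g}  B5 = {a, b, c, d}  B6 = {b, g, j, k}  B7 = {b, f, j, k}  B8 = {a, d, g, i}
Tree: B1–B2, B1–B3, B1–B4, B3–B5, B2–B6, B6–B7, B4–B8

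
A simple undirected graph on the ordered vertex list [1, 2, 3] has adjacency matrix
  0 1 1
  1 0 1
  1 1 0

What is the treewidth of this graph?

A width-2 tree decomposition is:
Bags: B1 = {1, 2, 3}
Tree: (single bag)
With just one bag of size 3, the width is 3 − 1 = 2, so tw(G) ≤ 2. Conversely, {1, 2, 3} is a clique of size 3, and the vertices of any clique must share a bag in every tree decomposition; so some bag has ≥ 3 vertices and tw(G) ≥ 2. Hence tw(G) = 2 exactly.

2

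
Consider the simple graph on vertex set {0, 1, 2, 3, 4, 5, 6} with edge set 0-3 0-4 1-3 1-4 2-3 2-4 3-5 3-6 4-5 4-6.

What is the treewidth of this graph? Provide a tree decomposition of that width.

Each bag holds 3 vertices, so the decomposition has width 2, which upper-bounds the treewidth. Since 3–2–4–5–3 is a cycle in G, G is not acyclic. Forests are exactly the graphs of treewidth ≤ 1, so tw(G) ≥ 2. The upper and lower bounds meet at 2, so that is the treewidth.

Treewidth 2.
One optimal decomposition is:
Bags: B1 = {2, 3, 4}  B2 = {3, 4, 5}  B3 = {1, 3, 4}  B4 = {3, 4, 6}  B5 = {0, 3, 4}
Tree: B1–B2, B2–B3, B3–B4, B4–B5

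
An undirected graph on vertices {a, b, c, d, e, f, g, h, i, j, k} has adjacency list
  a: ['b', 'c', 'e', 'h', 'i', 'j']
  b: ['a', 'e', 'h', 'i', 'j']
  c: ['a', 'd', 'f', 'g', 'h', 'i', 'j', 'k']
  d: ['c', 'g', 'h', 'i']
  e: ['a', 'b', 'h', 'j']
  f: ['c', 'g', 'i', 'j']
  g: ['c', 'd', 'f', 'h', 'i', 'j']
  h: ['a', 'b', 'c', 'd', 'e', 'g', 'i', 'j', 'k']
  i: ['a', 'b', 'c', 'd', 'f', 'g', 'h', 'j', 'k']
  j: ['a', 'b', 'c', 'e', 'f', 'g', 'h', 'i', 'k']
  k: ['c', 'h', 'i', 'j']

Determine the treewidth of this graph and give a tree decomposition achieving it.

The largest bag has 5 vertices, giving width 4; this decomposition certifies tw(G) ≤ 4. Conversely, {a, b, e, h, j} is a clique of size 5, and the vertices of any clique must share a bag in every tree decomposition; so some bag has ≥ 5 vertices and tw(G) ≥ 4. The upper and lower bounds meet at 4, so that is the treewidth.

Treewidth 4.
One such decomposition:
Bags: B1 = {c, g, h, i, j}  B2 = {a, c, h, i, j}  B3 = {c, h, i, j, k}  B4 = {c, d, g, h, i}  B5 = {c, f, g, i, j}  B6 = {a, b, h, i, j}  B7 = {a, b, e, h, j}
Tree: B1–B2, B2–B3, B1–B4, B1–B5, B2–B6, B6–B7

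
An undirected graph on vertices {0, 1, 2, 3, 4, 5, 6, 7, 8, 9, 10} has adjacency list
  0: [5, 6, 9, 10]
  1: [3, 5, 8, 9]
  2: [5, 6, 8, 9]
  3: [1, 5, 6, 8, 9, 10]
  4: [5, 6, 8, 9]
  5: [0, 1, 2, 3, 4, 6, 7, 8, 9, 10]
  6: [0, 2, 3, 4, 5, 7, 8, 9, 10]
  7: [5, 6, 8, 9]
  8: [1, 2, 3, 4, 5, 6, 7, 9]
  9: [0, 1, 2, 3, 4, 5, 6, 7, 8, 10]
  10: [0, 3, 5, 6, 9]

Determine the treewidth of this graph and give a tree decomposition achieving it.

Treewidth 4.
One optimal decomposition is:
Bags: B1 = {3, 5, 6, 9, 10}  B2 = {3, 5, 6, 8, 9}  B3 = {2, 5, 6, 8, 9}  B4 = {0, 5, 6, 9, 10}  B5 = {5, 6, 7, 8, 9}  B6 = {1, 3, 5, 8, 9}  B7 = {4, 5, 6, 8, 9}
Tree: B1–B2, B2–B3, B1–B4, B3–B5, B2–B6, B3–B7

The largest bag has 5 vertices, giving width 4; this decomposition certifies tw(G) ≤ 4. On the other hand G contains the 5-clique {1, 3, 5, 8, 9}. A clique must lie in a single bag of any decomposition, so no decomposition can have width below 4. Combining the bounds, tw(G) = 4.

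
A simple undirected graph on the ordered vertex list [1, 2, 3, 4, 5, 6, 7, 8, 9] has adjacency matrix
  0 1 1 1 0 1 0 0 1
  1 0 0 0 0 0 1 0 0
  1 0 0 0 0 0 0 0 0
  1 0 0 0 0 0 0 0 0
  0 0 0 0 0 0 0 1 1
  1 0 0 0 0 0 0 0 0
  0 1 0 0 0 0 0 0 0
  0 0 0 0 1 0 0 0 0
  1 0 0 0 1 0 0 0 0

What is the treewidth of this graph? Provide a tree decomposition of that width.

Each bag holds 2 vertices, so the decomposition has width 1, which upper-bounds the treewidth. G has an edge, so its treewidth is at least 1. Combining the bounds, tw(G) = 1.

Treewidth 1.
One optimal decomposition is:
Bags: B1 = {5, 9}  B2 = {5, 8}  B3 = {1, 9}  B4 = {1, 2}  B5 = {2, 7}  B6 = {1, 3}  B7 = {1, 6}  B8 = {1, 4}
Tree: B1–B2, B1–B3, B3–B4, B4–B5, B4–B6, B4–B7, B7–B8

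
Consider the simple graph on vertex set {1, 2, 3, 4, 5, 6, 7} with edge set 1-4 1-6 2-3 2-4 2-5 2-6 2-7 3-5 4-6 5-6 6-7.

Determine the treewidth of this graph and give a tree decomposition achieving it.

Treewidth 2.
One optimal decomposition is:
Bags: B1 = {2, 5, 6}  B2 = {2, 4, 6}  B3 = {2, 6, 7}  B4 = {2, 3, 5}  B5 = {1, 4, 6}
Tree: B1–B2, B2–B3, B1–B4, B2–B5

The largest bag has 3 vertices, giving width 2; this decomposition certifies tw(G) ≤ 2. For the lower bound, the 3 vertices {1, 4, 6} are pairwise adjacent, and any tree decomposition puts a clique entirely inside one bag — forcing width ≥ 2. Hence tw(G) = 2 exactly.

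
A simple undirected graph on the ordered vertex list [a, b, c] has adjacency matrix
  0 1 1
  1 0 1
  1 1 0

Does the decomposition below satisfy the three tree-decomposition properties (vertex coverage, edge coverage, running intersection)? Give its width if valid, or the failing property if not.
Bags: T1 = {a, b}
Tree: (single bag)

No — vertex c appears in no bag.

A tree decomposition must satisfy three properties: every vertex lies in some bag; for every edge, both endpoints lie together in some bag; and for every vertex, the bags containing it form a connected subtree. Here vertex c appears in no bag, so the decomposition is invalid.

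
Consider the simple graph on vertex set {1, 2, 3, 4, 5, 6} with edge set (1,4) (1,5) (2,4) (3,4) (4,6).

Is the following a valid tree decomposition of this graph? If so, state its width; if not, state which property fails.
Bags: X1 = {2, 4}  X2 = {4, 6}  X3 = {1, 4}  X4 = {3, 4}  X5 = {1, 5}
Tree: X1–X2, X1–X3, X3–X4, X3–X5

Yes; width 1.

Every vertex of G appears in some bag (union = {1, 2, 3, 4, 5, 6}); every edge is covered by a bag; and for each vertex v the set of bags containing v is connected in the bag tree. The decomposition is therefore valid. The largest bag has 2 vertices, so the width is 1.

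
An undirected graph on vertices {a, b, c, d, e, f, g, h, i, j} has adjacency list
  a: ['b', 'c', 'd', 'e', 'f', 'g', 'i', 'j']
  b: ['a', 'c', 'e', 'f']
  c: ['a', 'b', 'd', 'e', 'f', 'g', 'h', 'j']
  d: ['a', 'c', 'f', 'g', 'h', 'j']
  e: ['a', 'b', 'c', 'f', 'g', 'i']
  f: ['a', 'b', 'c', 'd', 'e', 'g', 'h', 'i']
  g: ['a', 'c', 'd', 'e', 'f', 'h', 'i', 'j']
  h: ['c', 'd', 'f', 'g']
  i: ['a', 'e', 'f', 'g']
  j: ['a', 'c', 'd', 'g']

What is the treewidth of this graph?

A width-4 tree decomposition is:
Bags: B1 = {a, c, e, f, g}  B2 = {a, c, d, f, g}  B3 = {c, d, f, g, h}  B4 = {a, e, f, g, i}  B5 = {a, c, d, g, j}  B6 = {a, b, c, e, f}
Tree: B1–B2, B2–B3, B1–B4, B2–B5, B1–B6
Every bag has size at most 5, so the width is 5 − 1 = 4 and tw(G) ≤ 4. On the other hand G contains the 5-clique {a, c, d, g, j}. A clique must lie in a single bag of any decomposition, so no decomposition can have width below 4. The upper and lower bounds meet at 4, so that is the treewidth.

4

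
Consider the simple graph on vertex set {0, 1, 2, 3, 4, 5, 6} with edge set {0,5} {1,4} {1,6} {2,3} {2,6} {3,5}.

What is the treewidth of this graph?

1

A width-1 tree decomposition is:
Bags: B1 = {0, 5}  B2 = {3, 5}  B3 = {2, 3}  B4 = {2, 6}  B5 = {1, 6}  B6 = {1, 4}
Tree: B1–B2, B2–B3, B3–B4, B4–B5, B5–B6
The largest bag has 2 vertices, giving width 1; this decomposition certifies tw(G) ≤ 1. G has an edge, so its treewidth is at least 1. Hence tw(G) = 1 exactly.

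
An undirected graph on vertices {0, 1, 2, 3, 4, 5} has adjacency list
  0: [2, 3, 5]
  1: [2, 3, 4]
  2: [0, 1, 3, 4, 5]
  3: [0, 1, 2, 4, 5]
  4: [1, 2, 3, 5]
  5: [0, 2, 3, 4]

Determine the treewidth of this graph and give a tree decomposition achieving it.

Every bag has size at most 4, so the width is 4 − 1 = 3 and tw(G) ≤ 3. For the lower bound, the 4 vertices {0, 2, 3, 5} are pairwise adjacent, and any tree decomposition puts a clique entirely inside one bag — forcing width ≥ 3. The upper and lower bounds meet at 3, so that is the treewidth.

Treewidth 3.
One such decomposition:
Bags: B1 = {2, 3, 4, 5}  B2 = {1, 2, 3, 4}  B3 = {0, 2, 3, 5}
Tree: B1–B2, B1–B3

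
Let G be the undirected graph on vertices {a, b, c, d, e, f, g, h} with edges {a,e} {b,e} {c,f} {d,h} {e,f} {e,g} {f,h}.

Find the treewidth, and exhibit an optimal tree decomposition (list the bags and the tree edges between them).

Treewidth 1.
One optimal decomposition is:
Bags: B1 = {c, f}  B2 = {f, h}  B3 = {e, f}  B4 = {e, g}  B5 = {b, e}  B6 = {a, e}  B7 = {d, h}
Tree: B1–B2, B1–B3, B3–B4, B3–B5, B4–B6, B2–B7

Each bag holds 2 vertices, so the decomposition has width 1, which upper-bounds the treewidth. Since G has at least one edge (e.g. c–f), it is not an edgeless graph, so tw(G) ≥ 1. The upper and lower bounds meet at 1, so that is the treewidth.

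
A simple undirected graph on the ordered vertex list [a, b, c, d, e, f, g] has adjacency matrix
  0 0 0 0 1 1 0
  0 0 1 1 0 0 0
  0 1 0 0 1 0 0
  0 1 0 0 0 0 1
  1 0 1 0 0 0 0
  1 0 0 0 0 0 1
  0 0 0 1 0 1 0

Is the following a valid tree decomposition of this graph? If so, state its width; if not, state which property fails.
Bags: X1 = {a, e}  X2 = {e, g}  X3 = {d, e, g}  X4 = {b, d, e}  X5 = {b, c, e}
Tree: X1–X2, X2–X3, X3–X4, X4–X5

No — vertex f appears in no bag.

A tree decomposition must satisfy three properties: every vertex lies in some bag; for every edge, both endpoints lie together in some bag; and for every vertex, the bags containing it form a connected subtree. Here vertex f appears in no bag, so the decomposition is invalid.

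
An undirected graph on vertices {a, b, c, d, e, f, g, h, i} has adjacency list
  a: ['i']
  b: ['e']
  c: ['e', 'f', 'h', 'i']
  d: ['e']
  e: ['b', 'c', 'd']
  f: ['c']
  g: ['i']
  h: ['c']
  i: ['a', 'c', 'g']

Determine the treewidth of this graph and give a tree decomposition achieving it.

Every bag has size at most 2, so the width is 2 − 1 = 1 and tw(G) ≤ 1. Any graph with an edge has treewidth ≥ 1, and G has the edge c–e. Hence tw(G) = 1 exactly.

Treewidth 1.
Bags: B1 = {c, e}  B2 = {d, e}  B3 = {c, i}  B4 = {b, e}  B5 = {g, i}  B6 = {c, f}  B7 = {a, i}  B8 = {c, h}
Tree: B1–B2, B1–B3, B2–B4, B3–B5, B3–B6, B3–B7, B3–B8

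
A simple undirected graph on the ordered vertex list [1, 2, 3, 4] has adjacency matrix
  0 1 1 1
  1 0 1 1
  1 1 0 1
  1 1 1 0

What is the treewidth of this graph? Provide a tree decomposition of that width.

Treewidth 3.
One optimal decomposition is:
Bags: B1 = {1, 2, 3, 4}
Tree: (single bag)

A single bag containing all 4 vertices is trivially a valid decomposition of width 3. For the lower bound, the 4 vertices {1, 2, 3, 4} are pairwise adjacent, and any tree decomposition puts a clique entirely inside one bag — forcing width ≥ 3. Therefore the treewidth is 3.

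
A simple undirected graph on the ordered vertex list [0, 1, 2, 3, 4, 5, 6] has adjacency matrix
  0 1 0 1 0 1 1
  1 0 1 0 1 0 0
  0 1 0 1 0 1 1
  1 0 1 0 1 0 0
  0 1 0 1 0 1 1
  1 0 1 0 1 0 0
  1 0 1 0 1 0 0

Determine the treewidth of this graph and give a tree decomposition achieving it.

Treewidth 3.
Bags: B1 = {0, 2, 4, 6}  B2 = {0, 1, 2, 4}  B3 = {0, 2, 4, 5}  B4 = {0, 2, 3, 4}
Tree: B1–B2, B2–B3, B3–B4

The largest bag has 4 vertices, giving width 3; this decomposition certifies tw(G) ≤ 3. For the lower bound: the 4 vertex sets {0,6}, {1,2}, {4}, {5} are disjoint, each induces a connected subgraph, and every pair is joined by at least one edge of G. Contracting each set to a single vertex therefore yields K_{4} as a minor, and since treewidth is minor-monotone, tw(G) ≥ tw(K_{4}) = 3. Hence tw(G) = 3 exactly.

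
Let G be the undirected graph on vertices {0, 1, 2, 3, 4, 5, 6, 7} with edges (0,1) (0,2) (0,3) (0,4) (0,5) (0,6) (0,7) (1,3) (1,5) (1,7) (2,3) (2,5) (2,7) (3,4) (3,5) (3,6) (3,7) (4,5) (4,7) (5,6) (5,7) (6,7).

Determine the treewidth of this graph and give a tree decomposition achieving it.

Each bag holds 5 vertices, so the decomposition has width 4, which upper-bounds the treewidth. For the lower bound, the 5 vertices {0, 1, 3, 5, 7} are pairwise adjacent, and any tree decomposition puts a clique entirely inside one bag — forcing width ≥ 4. The upper and lower bounds meet at 4, so that is the treewidth.

Treewidth 4.
Bags: B1 = {0, 3, 5, 6, 7}  B2 = {0, 1, 3, 5, 7}  B3 = {0, 3, 4, 5, 7}  B4 = {0, 2, 3, 5, 7}
Tree: B1–B2, B1–B3, B3–B4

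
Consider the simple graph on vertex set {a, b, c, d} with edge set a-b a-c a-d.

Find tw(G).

1

A width-1 tree decomposition is:
Bags: B1 = {a, c}  B2 = {a, d}  B3 = {a, b}
Tree: B1–B2, B1–B3
Each bag holds 2 vertices, so the decomposition has width 1, which upper-bounds the treewidth. G has an edge, so its treewidth is at least 1. Hence tw(G) = 1 exactly.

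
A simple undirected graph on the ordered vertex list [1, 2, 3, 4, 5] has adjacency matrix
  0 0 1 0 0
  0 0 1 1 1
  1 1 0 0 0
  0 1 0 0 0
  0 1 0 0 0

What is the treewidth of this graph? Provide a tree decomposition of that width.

Every bag has size at most 2, so the width is 2 − 1 = 1 and tw(G) ≤ 1. G has an edge, so its treewidth is at least 1. The upper and lower bounds meet at 1, so that is the treewidth.

Treewidth 1.
One optimal decomposition is:
Bags: B1 = {2, 3}  B2 = {2, 5}  B3 = {2, 4}  B4 = {1, 3}
Tree: B1–B2, B1–B3, B1–B4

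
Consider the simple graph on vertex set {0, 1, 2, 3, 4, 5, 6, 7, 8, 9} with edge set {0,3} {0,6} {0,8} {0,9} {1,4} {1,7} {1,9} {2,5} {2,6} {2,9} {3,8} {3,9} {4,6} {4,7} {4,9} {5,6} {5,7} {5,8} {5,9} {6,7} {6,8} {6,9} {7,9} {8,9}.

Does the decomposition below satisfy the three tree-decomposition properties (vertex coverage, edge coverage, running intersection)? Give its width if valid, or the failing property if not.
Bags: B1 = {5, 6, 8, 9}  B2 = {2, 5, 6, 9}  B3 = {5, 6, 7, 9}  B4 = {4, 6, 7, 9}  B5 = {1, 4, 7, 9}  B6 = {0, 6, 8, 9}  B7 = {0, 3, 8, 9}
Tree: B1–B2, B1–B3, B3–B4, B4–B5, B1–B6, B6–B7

Checking the three conditions: (i) the bags cover all of {0, 1, 2, 3, 4, 5, 6, 7, 8, 9}; (ii) for each edge, some bag contains both endpoints; (iii) the bags containing any fixed vertex form a subtree. All hold, so the decomposition is valid with width 4 − 1 = 3.

Yes; width 3.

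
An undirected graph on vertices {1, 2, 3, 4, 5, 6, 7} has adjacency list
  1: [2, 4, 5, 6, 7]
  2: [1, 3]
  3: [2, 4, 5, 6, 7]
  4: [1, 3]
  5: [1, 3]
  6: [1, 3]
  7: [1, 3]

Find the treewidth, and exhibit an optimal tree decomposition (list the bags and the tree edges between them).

Each bag holds 3 vertices, so the decomposition has width 2, which upper-bounds the treewidth. The edges 1–4–3–5–1 form a cycle, so G is not a tree and its treewidth is at least 2. Combining the bounds, tw(G) = 2.

Treewidth 2.
Bags: B1 = {1, 3, 4}  B2 = {1, 3, 5}  B3 = {1, 3, 7}  B4 = {1, 2, 3}  B5 = {1, 3, 6}
Tree: B1–B2, B2–B3, B3–B4, B4–B5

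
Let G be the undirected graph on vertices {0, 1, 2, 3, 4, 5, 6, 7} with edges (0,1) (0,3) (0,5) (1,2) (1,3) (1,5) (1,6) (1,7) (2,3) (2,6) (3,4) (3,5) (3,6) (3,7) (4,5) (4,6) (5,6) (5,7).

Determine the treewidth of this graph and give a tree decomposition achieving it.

Every bag has size at most 4, so the width is 4 − 1 = 3 and tw(G) ≤ 3. For the lower bound, the 4 vertices {1, 2, 3, 6} are pairwise adjacent, and any tree decomposition puts a clique entirely inside one bag — forcing width ≥ 3. Combining the bounds, tw(G) = 3.

Treewidth 3.
One optimal decomposition is:
Bags: B1 = {1, 3, 5, 6}  B2 = {3, 4, 5, 6}  B3 = {1, 2, 3, 6}  B4 = {1, 3, 5, 7}  B5 = {0, 1, 3, 5}
Tree: B1–B2, B1–B3, B1–B4, B4–B5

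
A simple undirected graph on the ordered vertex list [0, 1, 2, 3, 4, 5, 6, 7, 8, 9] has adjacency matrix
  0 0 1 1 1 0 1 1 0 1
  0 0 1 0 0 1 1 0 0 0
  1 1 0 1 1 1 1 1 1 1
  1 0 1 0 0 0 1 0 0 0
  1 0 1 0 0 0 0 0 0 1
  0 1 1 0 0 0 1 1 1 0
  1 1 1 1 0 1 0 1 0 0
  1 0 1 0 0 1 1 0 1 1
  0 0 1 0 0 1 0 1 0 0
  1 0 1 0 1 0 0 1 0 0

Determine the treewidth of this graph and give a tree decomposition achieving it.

Every bag has size at most 4, so the width is 4 − 1 = 3 and tw(G) ≤ 3. Conversely, {0, 2, 4, 9} is a clique of size 4, and the vertices of any clique must share a bag in every tree decomposition; so some bag has ≥ 4 vertices and tw(G) ≥ 3. Hence tw(G) = 3 exactly.

Treewidth 3.
Bags: B1 = {0, 2, 6, 7}  B2 = {2, 5, 6, 7}  B3 = {2, 5, 7, 8}  B4 = {0, 2, 7, 9}  B5 = {0, 2, 4, 9}  B6 = {1, 2, 5, 6}  B7 = {0, 2, 3, 6}
Tree: B1–B2, B2–B3, B1–B4, B4–B5, B2–B6, B1–B7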